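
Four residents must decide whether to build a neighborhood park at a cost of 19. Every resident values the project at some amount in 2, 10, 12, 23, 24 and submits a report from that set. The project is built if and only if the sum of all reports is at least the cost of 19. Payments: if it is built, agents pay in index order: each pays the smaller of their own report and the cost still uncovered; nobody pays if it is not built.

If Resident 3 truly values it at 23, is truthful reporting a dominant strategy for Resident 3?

Consider the case where Resident 1 reports 2, Resident 2 reports 2 and Resident 4 reports 10.
Truthful report 23: project built, pays 15, utility 23 - 15 = 8.
Report 10 instead: project built, pays 10, utility 23 - 10 = 13.
Since 13 > 8, reporting 10 is strictly better here, so truthful reporting is not dominant.

No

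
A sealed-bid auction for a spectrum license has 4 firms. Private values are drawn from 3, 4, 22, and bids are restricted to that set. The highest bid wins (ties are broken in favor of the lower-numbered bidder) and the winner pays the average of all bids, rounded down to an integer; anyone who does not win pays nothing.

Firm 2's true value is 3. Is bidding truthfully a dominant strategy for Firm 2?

Yes

Check each profile of the others' bids and compare truth against every alternative bid.
Others bid (3, 3, 3): truth gives 0, best alternative gives 0.
Others bid (3, 3, 4): truth gives 0, best alternative gives 0.
Others bid (3, 3, 22): truth gives 0, best alternative gives 0.
Others bid (3, 4, 3): truth gives 0, best alternative gives 0.
Others bid (3, 4, 4): truth gives 0, best alternative gives 0.
Others bid (3, 4, 22): truth gives 0, best alternative gives 0.
(Remaining 21 profiles checked similarly; truth is weakly best in each.)
In every case the truthful bid is at least as good as any alternative, so it is a dominant strategy.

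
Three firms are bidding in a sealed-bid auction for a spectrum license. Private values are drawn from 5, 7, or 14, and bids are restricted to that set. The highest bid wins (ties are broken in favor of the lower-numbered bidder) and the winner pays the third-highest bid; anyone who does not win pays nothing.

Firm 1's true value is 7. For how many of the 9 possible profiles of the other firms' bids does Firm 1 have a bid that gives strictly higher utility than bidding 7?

Others bid (5, 14): truth gives 0; bid 14 gives 2 > 0. Violating.
Others bid (14, 5): truth gives 0; bid 14 gives 2 > 0. Violating.
Others bid (5, 5): truth gives 2; no alternative beats it.
Others bid (5, 7): truth gives 2; no alternative beats it.
(Checking all 9 profiles: 2 have a profitable deviation, 7 do not.)

2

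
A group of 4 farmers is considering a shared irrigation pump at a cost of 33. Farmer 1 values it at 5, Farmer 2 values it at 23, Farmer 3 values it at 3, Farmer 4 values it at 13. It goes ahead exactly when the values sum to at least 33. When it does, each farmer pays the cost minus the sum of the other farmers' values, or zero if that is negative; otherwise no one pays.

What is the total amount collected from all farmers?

14

Total value 44 ≥ cost 33, so it is built.
Farmer 1: others sum to 39; max(0, 33 - 39) = 0.
Farmer 2: others sum to 21; max(0, 33 - 21) = 12.
Farmer 3: others sum to 41; max(0, 33 - 41) = 0.
Farmer 4: others sum to 31; max(0, 33 - 31) = 2.
Total collected = 0 + 12 + 0 + 2 = 14.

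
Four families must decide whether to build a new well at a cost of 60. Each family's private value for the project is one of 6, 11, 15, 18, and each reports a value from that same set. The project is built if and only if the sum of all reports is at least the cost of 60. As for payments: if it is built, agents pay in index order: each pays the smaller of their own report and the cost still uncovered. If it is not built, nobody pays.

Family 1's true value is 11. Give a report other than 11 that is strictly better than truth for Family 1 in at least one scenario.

6

Suppose Family 2 reports 18, Family 3 reports 18 and Family 4 reports 18.
Report 11: project built, pays 11, utility 11 - 11 = 0.
Report 6: project built, pays 6, utility 11 - 6 = 5.
So reporting 6 beats truth here (5 > 0).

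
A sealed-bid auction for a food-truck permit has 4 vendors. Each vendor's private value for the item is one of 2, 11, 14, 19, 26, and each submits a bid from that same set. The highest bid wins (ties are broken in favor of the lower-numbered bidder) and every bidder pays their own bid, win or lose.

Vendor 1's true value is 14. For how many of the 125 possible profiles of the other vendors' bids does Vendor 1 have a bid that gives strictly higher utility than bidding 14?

Others bid (2, 2, 2): truth gives 0; bid 2 gives 12 > 0. Violating.
Others bid (2, 2, 11): truth gives 0; bid 11 gives 3 > 0. Violating.
Others bid (2, 2, 19): truth gives -14; bid 2 gives -2 > -14. Violating.
Others bid (2, 2, 26): truth gives -14; bid 2 gives -2 > -14. Violating.
Others bid (2, 2, 14): truth gives 0; no alternative beats it.
Others bid (2, 11, 14): truth gives 0; no alternative beats it.
(Checking all 125 profiles: 106 have a profitable deviation, 19 do not.)

106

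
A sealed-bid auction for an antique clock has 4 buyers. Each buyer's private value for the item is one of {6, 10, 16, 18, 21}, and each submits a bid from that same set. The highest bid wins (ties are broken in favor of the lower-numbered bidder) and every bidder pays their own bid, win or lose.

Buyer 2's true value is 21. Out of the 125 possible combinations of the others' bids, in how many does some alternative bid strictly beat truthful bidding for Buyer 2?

73

Others bid (6, 6, 6): truth gives 0; bid 10 gives 11 > 0. Violating.
Others bid (6, 6, 10): truth gives 0; bid 10 gives 11 > 0. Violating.
Others bid (6, 6, 16): truth gives 0; bid 16 gives 5 > 0. Violating.
Others bid (6, 6, 18): truth gives 0; bid 18 gives 3 > 0. Violating.
Others bid (6, 6, 21): truth gives 0; no alternative beats it.
Others bid (6, 10, 21): truth gives 0; no alternative beats it.
(Checking all 125 profiles: 73 have a profitable deviation, 52 do not.)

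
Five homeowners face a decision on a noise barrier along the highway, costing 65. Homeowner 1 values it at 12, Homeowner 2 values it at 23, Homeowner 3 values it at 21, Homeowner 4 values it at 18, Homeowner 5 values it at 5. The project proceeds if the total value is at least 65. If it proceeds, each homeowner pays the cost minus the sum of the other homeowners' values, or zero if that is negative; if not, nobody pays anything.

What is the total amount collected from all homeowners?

20

Total value 79 ≥ cost 65, so it is built.
Homeowner 1: others sum to 67; max(0, 65 - 67) = 0.
Homeowner 2: others sum to 56; max(0, 65 - 56) = 9.
Homeowner 3: others sum to 58; max(0, 65 - 58) = 7.
Homeowner 4: others sum to 61; max(0, 65 - 61) = 4.
Homeowner 5: others sum to 74; max(0, 65 - 74) = 0.
Total collected = 0 + 9 + 7 + 4 + 0 = 20.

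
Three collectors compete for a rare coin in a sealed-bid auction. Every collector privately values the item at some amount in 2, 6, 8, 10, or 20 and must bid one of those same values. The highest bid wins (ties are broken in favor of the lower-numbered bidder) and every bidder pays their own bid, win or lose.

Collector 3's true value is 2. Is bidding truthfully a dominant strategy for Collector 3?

Yes

Check each profile of the others' bids and compare truth against every alternative bid.
Others bid (2, 6): truth gives -2, best alternative gives -6.
Others bid (2, 8): truth gives -2, best alternative gives -6.
Others bid (2, 10): truth gives -2, best alternative gives -6.
Others bid (2, 20): truth gives -2, best alternative gives -6.
Others bid (6, 2): truth gives -2, best alternative gives -6.
Others bid (6, 6): truth gives -2, best alternative gives -6.
(Remaining 19 profiles checked similarly; truth is weakly best in each.)
In every case the truthful bid is at least as good as any alternative, so it is a dominant strategy.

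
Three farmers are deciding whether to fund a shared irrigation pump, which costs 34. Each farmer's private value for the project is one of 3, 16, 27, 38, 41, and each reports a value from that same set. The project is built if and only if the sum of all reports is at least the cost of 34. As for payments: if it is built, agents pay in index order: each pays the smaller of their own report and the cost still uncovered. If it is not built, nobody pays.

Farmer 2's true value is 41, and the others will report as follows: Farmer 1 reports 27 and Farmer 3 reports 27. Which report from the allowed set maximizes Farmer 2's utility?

3

Report 3: project built, pays 3, utility 41 - 3 = 38.
Report 16: project built, pays 7, utility 41 - 7 = 34.
Report 27: project built, pays 7, utility 41 - 7 = 34.
Report 38: project built, pays 7, utility 41 - 7 = 34.
Report 41: project built, pays 7, utility 41 - 7 = 34.
The best choice is 3 with utility 38.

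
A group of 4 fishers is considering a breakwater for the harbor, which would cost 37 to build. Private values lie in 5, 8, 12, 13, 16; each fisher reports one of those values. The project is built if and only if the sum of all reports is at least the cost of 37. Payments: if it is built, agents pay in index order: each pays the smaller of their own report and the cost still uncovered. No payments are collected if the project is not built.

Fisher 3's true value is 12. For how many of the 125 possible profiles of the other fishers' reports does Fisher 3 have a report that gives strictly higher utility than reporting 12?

88

Others report (5, 8, 16): truth gives 0; report 8 gives 4 > 0. Violating.
Others report (5, 12, 12): truth gives 0; report 8 gives 4 > 0. Violating.
Others report (5, 12, 13): truth gives 0; report 8 gives 4 > 0. Violating.
Others report (5, 12, 16): truth gives 0; report 5 gives 7 > 0. Violating.
Others report (5, 5, 5): truth gives 0; no alternative beats it.
Others report (5, 5, 8): truth gives 0; no alternative beats it.
(Checking all 125 profiles: 88 have a profitable deviation, 37 do not.)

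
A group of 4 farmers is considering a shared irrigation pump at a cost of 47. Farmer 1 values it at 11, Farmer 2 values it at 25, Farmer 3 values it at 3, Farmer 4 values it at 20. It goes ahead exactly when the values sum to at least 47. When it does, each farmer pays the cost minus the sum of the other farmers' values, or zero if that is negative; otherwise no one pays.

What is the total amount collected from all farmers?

Total value 59 ≥ cost 47, so it is built.
Farmer 1: others sum to 48; max(0, 47 - 48) = 0.
Farmer 2: others sum to 34; max(0, 47 - 34) = 13.
Farmer 3: others sum to 56; max(0, 47 - 56) = 0.
Farmer 4: others sum to 39; max(0, 47 - 39) = 8.
Total collected = 0 + 13 + 0 + 8 = 21.

21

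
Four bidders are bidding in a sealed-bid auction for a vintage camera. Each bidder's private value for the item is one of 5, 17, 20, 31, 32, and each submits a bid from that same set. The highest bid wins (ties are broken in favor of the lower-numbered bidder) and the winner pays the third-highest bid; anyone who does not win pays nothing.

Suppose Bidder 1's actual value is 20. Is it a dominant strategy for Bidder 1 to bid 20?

No

Consider the case where Bidder 2 bids 5, Bidder 3 bids 5 and Bidder 4 bids 31.
Truthful bid 20: loses, pays 0, utility 0.
Bid 31 instead: wins, pays 5, utility 20 - 5 = 15.
Since 15 > 0, bidding 31 is strictly better here, so truthful bidding is not dominant.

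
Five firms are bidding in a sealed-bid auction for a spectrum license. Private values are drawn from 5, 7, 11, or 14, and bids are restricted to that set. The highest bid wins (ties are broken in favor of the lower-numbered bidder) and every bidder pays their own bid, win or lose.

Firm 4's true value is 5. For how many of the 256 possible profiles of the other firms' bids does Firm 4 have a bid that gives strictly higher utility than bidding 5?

2

Others bid (5, 5, 5, 5): truth gives -5; bid 7 gives -2 > -5. Violating.
Others bid (5, 5, 5, 7): truth gives -5; bid 7 gives -2 > -5. Violating.
Others bid (5, 5, 5, 11): truth gives -5; no alternative beats it.
Others bid (5, 5, 5, 14): truth gives -5; no alternative beats it.
(Checking all 256 profiles: 2 have a profitable deviation, 254 do not.)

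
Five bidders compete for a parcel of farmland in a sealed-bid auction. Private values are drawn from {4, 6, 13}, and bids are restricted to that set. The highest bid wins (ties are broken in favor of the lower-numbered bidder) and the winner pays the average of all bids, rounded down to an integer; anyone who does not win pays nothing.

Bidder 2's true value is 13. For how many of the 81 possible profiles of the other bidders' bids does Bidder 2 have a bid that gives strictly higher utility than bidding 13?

Others bid (4, 4, 4, 4): truth gives 8; bid 6 gives 9 > 8. Violating.
Others bid (4, 4, 4, 6): truth gives 7; bid 6 gives 9 > 7. Violating.
Others bid (4, 4, 6, 4): truth gives 7; bid 6 gives 9 > 7. Violating.
Others bid (4, 4, 6, 6): truth gives 7; bid 6 gives 8 > 7. Violating.
Others bid (4, 4, 4, 13): truth gives 6; no alternative beats it.
Others bid (4, 4, 6, 13): truth gives 5; no alternative beats it.
(Checking all 81 profiles: 8 have a profitable deviation, 73 do not.)

8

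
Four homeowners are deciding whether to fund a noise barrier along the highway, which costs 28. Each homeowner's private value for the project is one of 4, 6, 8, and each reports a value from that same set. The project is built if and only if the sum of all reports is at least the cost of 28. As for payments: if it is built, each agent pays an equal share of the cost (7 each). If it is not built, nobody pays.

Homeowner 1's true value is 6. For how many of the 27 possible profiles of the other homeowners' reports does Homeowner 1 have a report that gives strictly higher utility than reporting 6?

Others report (6, 8, 8): truth gives -1; report 4 gives 0 > -1. Violating.
Others report (8, 6, 8): truth gives -1; report 4 gives 0 > -1. Violating.
Others report (8, 8, 6): truth gives -1; report 4 gives 0 > -1. Violating.
Others report (4, 4, 4): truth gives 0; no alternative beats it.
Others report (4, 4, 6): truth gives 0; no alternative beats it.
(Checking all 27 profiles: 3 have a profitable deviation, 24 do not.)

3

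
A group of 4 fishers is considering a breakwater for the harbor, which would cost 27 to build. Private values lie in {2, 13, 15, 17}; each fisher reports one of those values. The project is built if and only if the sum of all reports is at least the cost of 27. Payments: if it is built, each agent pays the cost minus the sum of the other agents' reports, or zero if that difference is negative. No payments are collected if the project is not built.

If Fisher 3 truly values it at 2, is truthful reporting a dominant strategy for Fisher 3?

Yes

Check each profile of the others' reports and compare truth against every alternative report.
Others report (2, 2, 13): truth gives 0, best alternative gives -8.
Others report (2, 13, 2): truth gives 0, best alternative gives -8.
Others report (13, 2, 2): truth gives 0, best alternative gives -8.
Others report (2, 2, 15): truth gives 0, best alternative gives -6.
Others report (2, 15, 2): truth gives 0, best alternative gives -6.
Others report (15, 2, 2): truth gives 0, best alternative gives -6.
(Remaining 58 profiles checked similarly; truth is weakly best in each.)
In every case the truthful report is at least as good as any alternative, so it is a dominant strategy.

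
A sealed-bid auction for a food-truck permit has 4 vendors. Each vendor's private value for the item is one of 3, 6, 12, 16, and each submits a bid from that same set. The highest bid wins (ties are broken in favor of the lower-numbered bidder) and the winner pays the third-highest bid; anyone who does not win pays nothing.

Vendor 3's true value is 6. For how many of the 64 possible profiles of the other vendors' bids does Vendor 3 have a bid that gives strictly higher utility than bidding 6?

6

Others bid (3, 3, 12): truth gives 0; bid 12 gives 3 > 0. Violating.
Others bid (3, 3, 16): truth gives 0; bid 16 gives 3 > 0. Violating.
Others bid (3, 6, 3): truth gives 0; bid 12 gives 3 > 0. Violating.
Others bid (3, 12, 3): truth gives 0; bid 16 gives 3 > 0. Violating.
Others bid (3, 3, 3): truth gives 3; no alternative beats it.
Others bid (3, 3, 6): truth gives 3; no alternative beats it.
(Checking all 64 profiles: 6 have a profitable deviation, 58 do not.)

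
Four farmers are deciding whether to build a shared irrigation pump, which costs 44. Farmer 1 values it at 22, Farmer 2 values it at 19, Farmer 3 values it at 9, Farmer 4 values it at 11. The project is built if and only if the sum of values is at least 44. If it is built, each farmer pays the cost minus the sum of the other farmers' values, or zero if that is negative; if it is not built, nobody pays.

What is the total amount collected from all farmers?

Total value 61 ≥ cost 44, so it is built.
Farmer 1: others sum to 39; max(0, 44 - 39) = 5.
Farmer 2: others sum to 42; max(0, 44 - 42) = 2.
Farmer 3: others sum to 52; max(0, 44 - 52) = 0.
Farmer 4: others sum to 50; max(0, 44 - 50) = 0.
Total collected = 5 + 2 + 0 + 0 = 7.

7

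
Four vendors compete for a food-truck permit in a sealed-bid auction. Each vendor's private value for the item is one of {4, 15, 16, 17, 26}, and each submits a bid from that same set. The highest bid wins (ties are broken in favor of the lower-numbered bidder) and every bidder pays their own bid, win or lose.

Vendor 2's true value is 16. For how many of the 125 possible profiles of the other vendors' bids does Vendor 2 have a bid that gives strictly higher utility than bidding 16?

Others bid (4, 4, 4): truth gives 0; bid 15 gives 1 > 0. Violating.
Others bid (4, 4, 15): truth gives 0; bid 15 gives 1 > 0. Violating.
Others bid (4, 4, 17): truth gives -16; bid 17 gives -1 > -16. Violating.
Others bid (4, 4, 26): truth gives -16; bid 4 gives -4 > -16. Violating.
Others bid (4, 4, 16): truth gives 0; no alternative beats it.
Others bid (4, 15, 16): truth gives 0; no alternative beats it.
(Checking all 125 profiles: 111 have a profitable deviation, 14 do not.)

111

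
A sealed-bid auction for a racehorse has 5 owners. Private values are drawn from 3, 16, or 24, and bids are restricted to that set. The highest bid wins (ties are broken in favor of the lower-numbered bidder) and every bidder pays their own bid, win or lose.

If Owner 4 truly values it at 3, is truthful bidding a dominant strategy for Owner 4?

Check each profile of the others' bids and compare truth against every alternative bid.
Others bid (3, 3, 3, 24): truth gives -3, best alternative gives -16.
Others bid (3, 3, 16, 3): truth gives -3, best alternative gives -16.
Others bid (3, 3, 16, 16): truth gives -3, best alternative gives -16.
Others bid (3, 3, 16, 24): truth gives -3, best alternative gives -16.
Others bid (3, 3, 24, 3): truth gives -3, best alternative gives -16.
Others bid (3, 3, 24, 16): truth gives -3, best alternative gives -16.
(Remaining 75 profiles checked similarly; truth is weakly best in each.)
In every case the truthful bid is at least as good as any alternative, so it is a dominant strategy.

Yes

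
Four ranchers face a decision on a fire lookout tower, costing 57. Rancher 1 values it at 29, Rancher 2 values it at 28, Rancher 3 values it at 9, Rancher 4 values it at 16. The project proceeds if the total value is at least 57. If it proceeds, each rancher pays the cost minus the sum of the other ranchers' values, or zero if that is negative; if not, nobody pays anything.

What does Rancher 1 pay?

4

Total value 82 ≥ cost 57, so the project is built.
The other ranchers' values sum to 53.
Cost minus that sum is 57 - 53 = 4.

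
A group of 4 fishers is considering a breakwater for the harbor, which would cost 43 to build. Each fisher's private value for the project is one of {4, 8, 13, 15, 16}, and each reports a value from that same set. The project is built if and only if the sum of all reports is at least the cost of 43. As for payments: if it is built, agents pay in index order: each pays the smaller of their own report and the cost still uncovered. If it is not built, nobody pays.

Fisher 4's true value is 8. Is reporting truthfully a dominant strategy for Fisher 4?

Check each profile of the others' reports and compare truth against every alternative report.
Others report (13, 15, 15): truth gives 8, best alternative gives 8.
Others report (13, 15, 16): truth gives 8, best alternative gives 8.
Others report (13, 16, 15): truth gives 8, best alternative gives 8.
Others report (13, 16, 16): truth gives 8, best alternative gives 8.
Others report (15, 13, 15): truth gives 8, best alternative gives 8.
Others report (15, 13, 16): truth gives 8, best alternative gives 8.
(Remaining 119 profiles checked similarly; truth is weakly best in each.)
In every case the truthful report is at least as good as any alternative, so it is a dominant strategy.

Yes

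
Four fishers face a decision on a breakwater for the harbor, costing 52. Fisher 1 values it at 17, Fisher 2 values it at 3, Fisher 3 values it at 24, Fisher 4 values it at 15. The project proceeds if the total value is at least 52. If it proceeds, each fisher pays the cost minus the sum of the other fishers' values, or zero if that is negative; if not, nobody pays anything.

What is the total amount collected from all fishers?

35

Total value 59 ≥ cost 52, so it is built.
Fisher 1: others sum to 42; max(0, 52 - 42) = 10.
Fisher 2: others sum to 56; max(0, 52 - 56) = 0.
Fisher 3: others sum to 35; max(0, 52 - 35) = 17.
Fisher 4: others sum to 44; max(0, 52 - 44) = 8.
Total collected = 10 + 0 + 17 + 8 = 35.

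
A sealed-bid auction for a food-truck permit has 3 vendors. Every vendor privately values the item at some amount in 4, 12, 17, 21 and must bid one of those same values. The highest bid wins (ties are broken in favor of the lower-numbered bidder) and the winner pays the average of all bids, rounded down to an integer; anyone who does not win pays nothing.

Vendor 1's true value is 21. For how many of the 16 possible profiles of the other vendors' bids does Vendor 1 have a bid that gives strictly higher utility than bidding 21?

9

Others bid (4, 4): truth gives 12; bid 4 gives 17 > 12. Violating.
Others bid (4, 12): truth gives 9; bid 12 gives 12 > 9. Violating.
Others bid (4, 17): truth gives 7; bid 17 gives 9 > 7. Violating.
Others bid (12, 4): truth gives 9; bid 12 gives 12 > 9. Violating.
Others bid (4, 21): truth gives 6; no alternative beats it.
Others bid (12, 21): truth gives 3; no alternative beats it.
(Checking all 16 profiles: 9 have a profitable deviation, 7 do not.)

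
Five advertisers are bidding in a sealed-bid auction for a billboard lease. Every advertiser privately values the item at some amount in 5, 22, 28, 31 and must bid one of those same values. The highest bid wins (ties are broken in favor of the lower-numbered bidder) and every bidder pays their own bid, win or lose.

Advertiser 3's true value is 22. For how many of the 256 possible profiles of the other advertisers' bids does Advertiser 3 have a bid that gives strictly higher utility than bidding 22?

Others bid (5, 5, 5, 28): truth gives -22; bid 5 gives -5 > -22. Violating.
Others bid (5, 5, 5, 31): truth gives -22; bid 5 gives -5 > -22. Violating.
Others bid (5, 5, 22, 28): truth gives -22; bid 5 gives -5 > -22. Violating.
Others bid (5, 5, 22, 31): truth gives -22; bid 5 gives -5 > -22. Violating.
Others bid (5, 5, 5, 5): truth gives 0; no alternative beats it.
Others bid (5, 5, 5, 22): truth gives 0; no alternative beats it.
(Checking all 256 profiles: 252 have a profitable deviation, 4 do not.)

252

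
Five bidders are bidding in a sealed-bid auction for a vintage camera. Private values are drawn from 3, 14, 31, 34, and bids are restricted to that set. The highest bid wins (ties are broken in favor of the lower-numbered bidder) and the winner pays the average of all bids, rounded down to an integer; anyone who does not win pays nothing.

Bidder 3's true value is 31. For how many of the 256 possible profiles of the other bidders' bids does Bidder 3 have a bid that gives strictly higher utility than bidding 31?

Others bid (3, 3, 3, 3): truth gives 23; bid 14 gives 26 > 23. Violating.
Others bid (3, 3, 3, 14): truth gives 21; bid 14 gives 24 > 21. Violating.
Others bid (3, 3, 3, 34): truth gives 0; bid 34 gives 16 > 0. Violating.
Others bid (3, 3, 14, 3): truth gives 21; bid 14 gives 24 > 21. Violating.
Others bid (3, 3, 3, 31): truth gives 17; no alternative beats it.
Others bid (3, 3, 14, 31): truth gives 15; no alternative beats it.
(Checking all 256 profiles: 108 have a profitable deviation, 148 do not.)

108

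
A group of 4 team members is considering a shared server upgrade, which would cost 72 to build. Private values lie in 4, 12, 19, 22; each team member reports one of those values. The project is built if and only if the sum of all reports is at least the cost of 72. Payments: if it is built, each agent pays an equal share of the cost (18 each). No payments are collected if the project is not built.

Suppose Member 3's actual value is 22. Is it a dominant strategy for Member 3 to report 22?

Check each profile of the others' reports and compare truth against every alternative report.
Others report (12, 19, 19): truth gives 4, best alternative gives 0.
Others report (19, 12, 19): truth gives 4, best alternative gives 0.
Others report (19, 19, 12): truth gives 4, best alternative gives 0.
Others report (12, 19, 22): truth gives 4, best alternative gives 4.
Others report (12, 22, 19): truth gives 4, best alternative gives 4.
Others report (12, 22, 22): truth gives 4, best alternative gives 4.
(Remaining 58 profiles checked similarly; truth is weakly best in each.)
In every case the truthful report is at least as good as any alternative, so it is a dominant strategy.

Yes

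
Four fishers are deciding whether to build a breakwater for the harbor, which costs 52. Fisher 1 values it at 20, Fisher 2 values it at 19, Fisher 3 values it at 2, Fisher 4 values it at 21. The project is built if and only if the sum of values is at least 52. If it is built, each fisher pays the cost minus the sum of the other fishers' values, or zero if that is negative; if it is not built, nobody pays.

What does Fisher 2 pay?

9

Total value 62 ≥ cost 52, so the project is built.
The other fishers' values sum to 43.
Cost minus that sum is 52 - 43 = 9.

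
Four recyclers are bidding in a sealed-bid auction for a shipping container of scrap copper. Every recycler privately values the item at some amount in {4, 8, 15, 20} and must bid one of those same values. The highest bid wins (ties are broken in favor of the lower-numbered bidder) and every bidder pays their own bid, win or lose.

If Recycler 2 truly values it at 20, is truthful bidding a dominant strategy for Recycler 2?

Consider the case where Recycler 1 bids 4, Recycler 3 bids 4 and Recycler 4 bids 4.
Truthful bid 20: wins, pays 20, utility 20 - 20 = 0.
Bid 8 instead: wins, pays 8, utility 20 - 8 = 12.
Since 12 > 0, bidding 8 is strictly better here, so truthful bidding is not dominant.

No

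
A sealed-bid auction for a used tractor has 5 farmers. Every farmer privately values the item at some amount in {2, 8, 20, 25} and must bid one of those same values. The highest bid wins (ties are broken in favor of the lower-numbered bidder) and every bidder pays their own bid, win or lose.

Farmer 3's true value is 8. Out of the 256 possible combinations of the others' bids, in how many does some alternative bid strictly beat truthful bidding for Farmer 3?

252

Others bid (2, 2, 2, 20): truth gives -8; bid 2 gives -2 > -8. Violating.
Others bid (2, 2, 2, 25): truth gives -8; bid 2 gives -2 > -8. Violating.
Others bid (2, 2, 8, 20): truth gives -8; bid 2 gives -2 > -8. Violating.
Others bid (2, 2, 8, 25): truth gives -8; bid 2 gives -2 > -8. Violating.
Others bid (2, 2, 2, 2): truth gives 0; no alternative beats it.
Others bid (2, 2, 2, 8): truth gives 0; no alternative beats it.
(Checking all 256 profiles: 252 have a profitable deviation, 4 do not.)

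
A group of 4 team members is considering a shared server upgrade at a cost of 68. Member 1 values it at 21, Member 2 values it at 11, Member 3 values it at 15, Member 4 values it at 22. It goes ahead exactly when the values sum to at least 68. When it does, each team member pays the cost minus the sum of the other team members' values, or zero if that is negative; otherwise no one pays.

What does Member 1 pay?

20

Total value 69 ≥ cost 68, so the project is built.
The other team members' values sum to 48.
Cost minus that sum is 68 - 48 = 20.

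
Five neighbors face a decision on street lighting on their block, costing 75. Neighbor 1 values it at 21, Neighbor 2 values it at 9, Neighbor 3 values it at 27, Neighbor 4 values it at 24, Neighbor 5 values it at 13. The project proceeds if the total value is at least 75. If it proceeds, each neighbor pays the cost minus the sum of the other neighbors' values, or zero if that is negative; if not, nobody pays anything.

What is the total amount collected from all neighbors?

15

Total value 94 ≥ cost 75, so it is built.
Neighbor 1: others sum to 73; max(0, 75 - 73) = 2.
Neighbor 2: others sum to 85; max(0, 75 - 85) = 0.
Neighbor 3: others sum to 67; max(0, 75 - 67) = 8.
Neighbor 4: others sum to 70; max(0, 75 - 70) = 5.
Neighbor 5: others sum to 81; max(0, 75 - 81) = 0.
Total collected = 2 + 0 + 8 + 5 + 0 = 15.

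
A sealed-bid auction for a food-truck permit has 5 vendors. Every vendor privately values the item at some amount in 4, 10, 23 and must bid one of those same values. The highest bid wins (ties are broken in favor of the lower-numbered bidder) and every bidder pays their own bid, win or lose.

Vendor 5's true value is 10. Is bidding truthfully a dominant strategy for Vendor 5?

No

Consider the case where Vendor 1 bids 4, Vendor 2 bids 4, Vendor 3 bids 4 and Vendor 4 bids 10.
Truthful bid 10: loses but pays 10, utility -10.
Bid 4 instead: loses but pays 4, utility -4.
Since -4 > -10, bidding 4 is strictly better here, so truthful bidding is not dominant.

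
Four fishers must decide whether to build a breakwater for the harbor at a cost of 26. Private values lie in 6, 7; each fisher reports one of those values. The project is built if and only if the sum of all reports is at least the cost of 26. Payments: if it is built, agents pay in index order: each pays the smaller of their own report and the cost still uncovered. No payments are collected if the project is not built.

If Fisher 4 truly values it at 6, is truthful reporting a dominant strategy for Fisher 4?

Check each profile of the others' reports and compare truth against every alternative report.
Others report (6, 6, 7): truth gives 0, best alternative gives -1.
Others report (6, 7, 6): truth gives 0, best alternative gives -1.
Others report (7, 6, 6): truth gives 0, best alternative gives -1.
Others report (7, 7, 7): truth gives 1, best alternative gives 1.
Others report (6, 6, 6): truth gives 0, best alternative gives 0.
Others report (6, 7, 7): truth gives 0, best alternative gives 0.
(Remaining 2 profiles checked similarly; truth is weakly best in each.)
In every case the truthful report is at least as good as any alternative, so it is a dominant strategy.

Yes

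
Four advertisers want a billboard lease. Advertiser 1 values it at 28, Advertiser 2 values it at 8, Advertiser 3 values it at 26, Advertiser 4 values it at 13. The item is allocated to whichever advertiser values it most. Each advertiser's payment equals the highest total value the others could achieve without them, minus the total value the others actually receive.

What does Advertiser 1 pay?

Advertiser 1 has the highest value and receives the item.
Without Advertiser 1, the item would go to the next-highest value, 26, so the others could achieve 26.
With Advertiser 1 present and winning, the others receive nothing, so their total is 0.
Payment = 26 - 0 = 26.

26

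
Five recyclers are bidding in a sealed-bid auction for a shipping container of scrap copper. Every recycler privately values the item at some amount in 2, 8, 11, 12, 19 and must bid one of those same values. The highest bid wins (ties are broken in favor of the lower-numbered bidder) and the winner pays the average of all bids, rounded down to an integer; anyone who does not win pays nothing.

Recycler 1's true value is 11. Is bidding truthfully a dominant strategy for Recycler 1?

No

Consider the case where Recycler 2 bids 2, Recycler 3 bids 2, Recycler 4 bids 2 and Recycler 5 bids 2.
Truthful bid 11: wins, pays 3, utility 11 - 3 = 8.
Bid 2 instead: wins, pays 2, utility 11 - 2 = 9.
Since 9 > 8, bidding 2 is strictly better here, so truthful bidding is not dominant.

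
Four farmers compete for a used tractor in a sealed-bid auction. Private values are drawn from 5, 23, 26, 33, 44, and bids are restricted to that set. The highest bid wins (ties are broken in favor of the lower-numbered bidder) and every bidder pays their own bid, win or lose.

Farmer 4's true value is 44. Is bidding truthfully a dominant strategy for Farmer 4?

Consider the case where Farmer 1 bids 5, Farmer 2 bids 5 and Farmer 3 bids 5.
Truthful bid 44: wins, pays 44, utility 44 - 44 = 0.
Bid 23 instead: wins, pays 23, utility 44 - 23 = 21.
Since 21 > 0, bidding 23 is strictly better here, so truthful bidding is not dominant.

No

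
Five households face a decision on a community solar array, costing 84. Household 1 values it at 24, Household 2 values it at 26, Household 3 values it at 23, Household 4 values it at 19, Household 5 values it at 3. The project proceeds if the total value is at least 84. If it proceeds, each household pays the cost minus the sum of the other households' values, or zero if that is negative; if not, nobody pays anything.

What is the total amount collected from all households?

Total value 95 ≥ cost 84, so it is built.
Household 1: others sum to 71; max(0, 84 - 71) = 13.
Household 2: others sum to 69; max(0, 84 - 69) = 15.
Household 3: others sum to 72; max(0, 84 - 72) = 12.
Household 4: others sum to 76; max(0, 84 - 76) = 8.
Household 5: others sum to 92; max(0, 84 - 92) = 0.
Total collected = 13 + 15 + 12 + 8 + 0 = 48.

48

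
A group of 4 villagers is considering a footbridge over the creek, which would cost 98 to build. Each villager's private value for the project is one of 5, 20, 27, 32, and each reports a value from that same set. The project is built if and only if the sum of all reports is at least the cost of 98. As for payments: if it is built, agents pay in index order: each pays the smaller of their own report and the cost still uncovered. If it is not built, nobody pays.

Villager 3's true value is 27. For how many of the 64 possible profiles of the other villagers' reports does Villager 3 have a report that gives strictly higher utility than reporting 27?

Others report (20, 27, 32): truth gives 0; report 20 gives 7 > 0. Violating.
Others report (20, 32, 27): truth gives 0; report 20 gives 7 > 0. Violating.
Others report (20, 32, 32): truth gives 0; report 20 gives 7 > 0. Violating.
Others report (27, 20, 32): truth gives 0; report 20 gives 7 > 0. Violating.
Others report (5, 5, 5): truth gives 0; no alternative beats it.
Others report (5, 5, 20): truth gives 0; no alternative beats it.
(Checking all 64 profiles: 17 have a profitable deviation, 47 do not.)

17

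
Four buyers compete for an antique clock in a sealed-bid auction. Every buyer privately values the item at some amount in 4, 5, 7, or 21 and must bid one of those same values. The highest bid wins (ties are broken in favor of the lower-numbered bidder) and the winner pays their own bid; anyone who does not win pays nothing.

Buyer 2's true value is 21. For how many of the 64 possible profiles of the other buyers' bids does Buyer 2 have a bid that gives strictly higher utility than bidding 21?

18

Others bid (4, 4, 4): truth gives 0; bid 5 gives 16 > 0. Violating.
Others bid (4, 4, 5): truth gives 0; bid 5 gives 16 > 0. Violating.
Others bid (4, 4, 7): truth gives 0; bid 7 gives 14 > 0. Violating.
Others bid (4, 5, 4): truth gives 0; bid 5 gives 16 > 0. Violating.
Others bid (4, 4, 21): truth gives 0; no alternative beats it.
Others bid (4, 5, 21): truth gives 0; no alternative beats it.
(Checking all 64 profiles: 18 have a profitable deviation, 46 do not.)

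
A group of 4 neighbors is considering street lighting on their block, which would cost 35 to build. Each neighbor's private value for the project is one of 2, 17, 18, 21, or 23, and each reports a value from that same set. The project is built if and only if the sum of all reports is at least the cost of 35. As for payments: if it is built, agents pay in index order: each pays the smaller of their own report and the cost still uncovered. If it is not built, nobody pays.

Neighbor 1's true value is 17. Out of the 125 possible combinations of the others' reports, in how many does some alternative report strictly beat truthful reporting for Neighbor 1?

Others report (2, 17, 17): truth gives 0; report 2 gives 15 > 0. Violating.
Others report (2, 17, 18): truth gives 0; report 2 gives 15 > 0. Violating.
Others report (2, 17, 21): truth gives 0; report 2 gives 15 > 0. Violating.
Others report (2, 17, 23): truth gives 0; report 2 gives 15 > 0. Violating.
Others report (2, 2, 2): truth gives 0; no alternative beats it.
Others report (2, 2, 17): truth gives 0; no alternative beats it.
(Checking all 125 profiles: 112 have a profitable deviation, 13 do not.)

112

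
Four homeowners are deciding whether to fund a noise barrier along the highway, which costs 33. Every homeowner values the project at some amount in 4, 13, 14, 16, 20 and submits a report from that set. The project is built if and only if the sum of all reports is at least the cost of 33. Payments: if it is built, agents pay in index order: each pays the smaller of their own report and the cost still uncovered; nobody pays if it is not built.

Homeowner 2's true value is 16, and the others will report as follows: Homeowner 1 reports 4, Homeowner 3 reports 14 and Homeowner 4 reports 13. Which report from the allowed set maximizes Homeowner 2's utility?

4

Report 4: project built, pays 4, utility 16 - 4 = 12.
Report 13: project built, pays 13, utility 16 - 13 = 3.
Report 14: project built, pays 14, utility 16 - 14 = 2.
Report 16: project built, pays 16, utility 16 - 16 = 0.
Report 20: project built, pays 20, utility 16 - 20 = -4.
The best choice is 4 with utility 12.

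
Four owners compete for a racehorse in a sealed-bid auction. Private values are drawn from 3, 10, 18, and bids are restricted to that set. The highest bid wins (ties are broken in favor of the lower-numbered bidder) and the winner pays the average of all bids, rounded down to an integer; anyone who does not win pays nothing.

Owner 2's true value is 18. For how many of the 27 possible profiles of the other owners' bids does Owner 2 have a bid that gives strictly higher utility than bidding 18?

Others bid (3, 3, 3): truth gives 12; bid 10 gives 14 > 12. Violating.
Others bid (3, 3, 10): truth gives 10; bid 10 gives 12 > 10. Violating.
Others bid (3, 10, 3): truth gives 10; bid 10 gives 12 > 10. Violating.
Others bid (3, 10, 10): truth gives 8; bid 10 gives 10 > 8. Violating.
Others bid (3, 3, 18): truth gives 8; no alternative beats it.
Others bid (3, 10, 18): truth gives 6; no alternative beats it.
(Checking all 27 profiles: 4 have a profitable deviation, 23 do not.)

4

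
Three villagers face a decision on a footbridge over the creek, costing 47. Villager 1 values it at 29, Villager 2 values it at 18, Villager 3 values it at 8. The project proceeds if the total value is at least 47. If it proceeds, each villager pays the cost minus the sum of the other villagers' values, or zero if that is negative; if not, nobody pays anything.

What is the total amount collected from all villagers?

Total value 55 ≥ cost 47, so it is built.
Villager 1: others sum to 26; max(0, 47 - 26) = 21.
Villager 2: others sum to 37; max(0, 47 - 37) = 10.
Villager 3: others sum to 47; max(0, 47 - 47) = 0.
Total collected = 21 + 10 + 0 = 31.

31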